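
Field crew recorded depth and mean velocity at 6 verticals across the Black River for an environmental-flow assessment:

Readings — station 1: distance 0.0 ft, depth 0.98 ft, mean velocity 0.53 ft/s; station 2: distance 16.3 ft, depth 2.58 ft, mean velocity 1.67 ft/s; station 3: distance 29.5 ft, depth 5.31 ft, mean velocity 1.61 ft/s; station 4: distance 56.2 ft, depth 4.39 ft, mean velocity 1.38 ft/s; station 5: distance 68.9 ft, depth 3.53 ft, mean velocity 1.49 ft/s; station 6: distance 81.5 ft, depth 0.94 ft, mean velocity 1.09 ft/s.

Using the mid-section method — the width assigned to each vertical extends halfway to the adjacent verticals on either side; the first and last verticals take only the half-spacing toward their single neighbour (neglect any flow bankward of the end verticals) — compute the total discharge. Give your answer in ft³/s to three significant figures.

431 ft³/s

w_1 = (16.3 − 0.0)/2 = 8.15 ft; q_1 = 0.53 × 0.98 × 8.15 = 4.233 ft³/s
w_2 = (29.5 − 0.0)/2 = 14.75 ft; q_2 = 1.67 × 2.58 × 14.75 = 63.55 ft³/s
w_3 = (56.2 − 16.3)/2 = 19.95 ft; q_3 = 1.61 × 5.31 × 19.95 = 170.6 ft³/s
w_4 = (68.9 − 29.5)/2 = 19.7 ft; q_4 = 1.38 × 4.39 × 19.7 = 119.3 ft³/s
w_5 = (81.5 − 56.2)/2 = 12.65 ft; q_5 = 1.49 × 3.53 × 12.65 = 66.54 ft³/s
w_6 = (81.5 − 68.9)/2 = 6.3 ft; q_6 = 1.09 × 0.94 × 6.3 = 6.455 ft³/s
Q = Σ qᵢ = 430.7 ft³/s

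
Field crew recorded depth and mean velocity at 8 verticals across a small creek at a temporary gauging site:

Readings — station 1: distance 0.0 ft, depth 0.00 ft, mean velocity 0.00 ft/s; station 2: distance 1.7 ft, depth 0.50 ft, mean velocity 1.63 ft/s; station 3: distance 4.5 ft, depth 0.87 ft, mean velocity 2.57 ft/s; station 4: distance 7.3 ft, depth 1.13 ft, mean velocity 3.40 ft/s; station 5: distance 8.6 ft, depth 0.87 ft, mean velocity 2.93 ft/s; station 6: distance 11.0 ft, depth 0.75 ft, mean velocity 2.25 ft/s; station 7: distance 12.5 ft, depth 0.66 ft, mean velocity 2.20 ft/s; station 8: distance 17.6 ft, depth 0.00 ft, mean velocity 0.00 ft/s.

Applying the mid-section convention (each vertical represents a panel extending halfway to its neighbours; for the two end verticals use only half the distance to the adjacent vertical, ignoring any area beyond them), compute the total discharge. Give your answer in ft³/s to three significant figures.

28.8 ft³/s

w_2 = (4.5 − 0.0)/2 = 2.25 ft; q_2 = 1.63 × 0.50 × 2.25 = 1.834 ft³/s
w_3 = (7.3 − 1.7)/2 = 2.8 ft; q_3 = 2.57 × 0.87 × 2.8 = 6.261 ft³/s
w_4 = (8.6 − 4.5)/2 = 2.05 ft; q_4 = 3.40 × 1.13 × 2.05 = 7.876 ft³/s
w_5 = (11.0 − 7.3)/2 = 1.85 ft; q_5 = 2.93 × 0.87 × 1.85 = 4.716 ft³/s
w_6 = (12.5 − 8.6)/2 = 1.95 ft; q_6 = 2.25 × 0.75 × 1.95 = 3.291 ft³/s
w_7 = (17.6 − 11.0)/2 = 3.3 ft; q_7 = 2.20 × 0.66 × 3.3 = 4.792 ft³/s
Stations 1, 8 contribute zero (depth or velocity is 0).
Q = Σ qᵢ = 28.77 ft³/s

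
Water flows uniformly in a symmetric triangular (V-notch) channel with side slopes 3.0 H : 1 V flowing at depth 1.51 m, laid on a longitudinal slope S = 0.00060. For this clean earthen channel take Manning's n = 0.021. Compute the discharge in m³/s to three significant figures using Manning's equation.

6.39 m³/s

A = z·y² = 3.0×1.51² = 6.840 m²
P = 2y√(1+z²) = 2×1.51×√(1+3.0²) = 9.550 m
R = A/P = 6.840/9.550 = 0.7163 m
Q = (1/n)·A·R^(2/3)·S^(1/2) = (1/0.021) × 6.840 × 0.7163^(2/3) × 0.00060^(1/2) = 6.387 m³/s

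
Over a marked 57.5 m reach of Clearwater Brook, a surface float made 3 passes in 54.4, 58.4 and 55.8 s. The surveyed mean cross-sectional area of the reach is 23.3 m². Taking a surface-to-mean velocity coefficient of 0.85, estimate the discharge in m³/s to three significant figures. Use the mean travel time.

t̄ = (54.4 + 58.4 + 55.8) / 3 = 56.2 s
v_surface = L / t̄ = 57.5 / 56.2 = 1.023 m/s
v_mean = 0.85 × 1.023 = 0.8697 m/s
Q = A × v_mean = 23.3 × 0.8697 = 20.26 m³/s

20.3 m³/s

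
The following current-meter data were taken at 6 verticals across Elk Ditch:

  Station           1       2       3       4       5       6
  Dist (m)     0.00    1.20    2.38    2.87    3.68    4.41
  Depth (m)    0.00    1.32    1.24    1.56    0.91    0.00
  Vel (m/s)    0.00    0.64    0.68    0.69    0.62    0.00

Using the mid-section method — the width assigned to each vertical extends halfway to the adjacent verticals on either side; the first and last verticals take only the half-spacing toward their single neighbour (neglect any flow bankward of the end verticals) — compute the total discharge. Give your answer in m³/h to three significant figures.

w_2 = (2.38 − 0.00)/2 = 1.19 m; q_2 = 0.64 × 1.32 × 1.19 = 1.005 m³/s
w_3 = (2.87 − 1.20)/2 = 0.835 m; q_3 = 0.68 × 1.24 × 0.835 = 0.7041 m³/s
w_4 = (3.68 − 2.38)/2 = 0.65 m; q_4 = 0.69 × 1.56 × 0.65 = 0.6997 m³/s
w_5 = (4.41 − 2.87)/2 = 0.77 m; q_5 = 0.62 × 0.91 × 0.77 = 0.4344 m³/s
Stations 1, 6 contribute zero (depth or velocity is 0).
Q = Σ qᵢ = 2.843 m³/s
= 2.843 × 3600 = 10240 m³/h

10200 m³/h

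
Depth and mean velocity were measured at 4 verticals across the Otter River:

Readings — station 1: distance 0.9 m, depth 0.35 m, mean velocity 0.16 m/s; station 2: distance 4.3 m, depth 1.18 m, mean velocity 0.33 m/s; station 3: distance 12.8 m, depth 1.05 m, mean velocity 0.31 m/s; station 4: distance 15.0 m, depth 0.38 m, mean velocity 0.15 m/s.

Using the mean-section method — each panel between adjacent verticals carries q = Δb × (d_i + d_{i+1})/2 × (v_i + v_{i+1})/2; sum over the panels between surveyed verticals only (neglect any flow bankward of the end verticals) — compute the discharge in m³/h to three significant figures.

14500 m³/h

Panel 1-2: Δb = 3.4 m, d̄ = (0.35+1.18)/2 = 0.765, v̄ = (0.16+0.33)/2 = 0.245 → q = 3.4×0.765×0.245 = 0.6372 m³/s
Panel 2-3: Δb = 8.5 m, d̄ = (1.18+1.05)/2 = 1.115, v̄ = (0.33+0.31)/2 = 0.32 → q = 8.5×1.115×0.32 = 3.033 m³/s
Panel 3-4: Δb = 2.2 m, d̄ = (1.05+0.38)/2 = 0.715, v̄ = (0.31+0.15)/2 = 0.23 → q = 2.2×0.715×0.23 = 0.3618 m³/s
Q = Σ q = 4.032 m³/s
= 4.032 × 3600 = 14510 m³/h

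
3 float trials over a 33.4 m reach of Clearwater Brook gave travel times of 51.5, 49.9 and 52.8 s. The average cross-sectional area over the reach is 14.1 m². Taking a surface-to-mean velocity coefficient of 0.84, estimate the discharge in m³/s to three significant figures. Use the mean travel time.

t̄ = (51.5 + 49.9 + 52.8) / 3 = 51.4 s
v_surface = L / t̄ = 33.4 / 51.4 = 0.6498 m/s
v_mean = 0.84 × 0.6498 = 0.5458 m/s
Q = A × v_mean = 14.1 × 0.5458 = 7.696 m³/s

7.70 m³/s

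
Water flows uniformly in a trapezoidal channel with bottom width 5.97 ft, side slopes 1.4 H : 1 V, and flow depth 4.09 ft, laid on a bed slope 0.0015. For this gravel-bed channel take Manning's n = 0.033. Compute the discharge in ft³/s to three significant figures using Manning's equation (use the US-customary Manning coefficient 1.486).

A = (b + z·y)·y = (5.97 + 1.4×4.09)×4.09 = 47.84 ft²
P = b + 2y√(1+z²) = 5.97 + 2×4.09×√(1+1.4²) = 20.04 ft
R = A/P = 47.84/20.04 = 2.387 ft
Q = (1.486/n)·A·R^(2/3)·S^(1/2) = (1.486/0.033) × 47.84 × 2.387^(2/3) × 0.0015^(1/2) = 149.0 ft³/s

149 ft³/s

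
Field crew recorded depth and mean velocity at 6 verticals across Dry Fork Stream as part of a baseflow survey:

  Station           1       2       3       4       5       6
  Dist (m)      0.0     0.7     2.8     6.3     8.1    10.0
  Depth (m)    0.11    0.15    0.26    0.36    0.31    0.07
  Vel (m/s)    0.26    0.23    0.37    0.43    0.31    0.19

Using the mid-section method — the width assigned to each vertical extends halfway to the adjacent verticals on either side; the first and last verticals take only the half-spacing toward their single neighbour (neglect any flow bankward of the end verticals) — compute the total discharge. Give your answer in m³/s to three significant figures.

w_1 = (0.7 − 0.0)/2 = 0.35 m; q_1 = 0.26 × 0.11 × 0.35 = 0.01001 m³/s
w_2 = (2.8 − 0.0)/2 = 1.4 m; q_2 = 0.23 × 0.15 × 1.4 = 0.04830 m³/s
w_3 = (6.3 − 0.7)/2 = 2.8 m; q_3 = 0.37 × 0.26 × 2.8 = 0.2694 m³/s
w_4 = (8.1 − 2.8)/2 = 2.65 m; q_4 = 0.43 × 0.36 × 2.65 = 0.4102 m³/s
w_5 = (10.0 − 6.3)/2 = 1.85 m; q_5 = 0.31 × 0.31 × 1.85 = 0.1778 m³/s
w_6 = (10.0 − 8.1)/2 = 0.95 m; q_6 = 0.19 × 0.07 × 0.95 = 0.01264 m³/s
Q = Σ qᵢ = 0.9283 m³/s

0.928 m³/s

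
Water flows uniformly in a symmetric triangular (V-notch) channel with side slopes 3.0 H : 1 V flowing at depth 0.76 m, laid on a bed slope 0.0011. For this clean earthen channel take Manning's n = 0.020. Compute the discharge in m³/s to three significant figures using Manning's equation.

A = z·y² = 3.0×0.76² = 1.733 m²
P = 2y√(1+z²) = 2×0.76×√(1+3.0²) = 4.807 m
R = A/P = 1.733/4.807 = 0.3605 m
Q = (1/n)·A·R^(2/3)·S^(1/2) = (1/0.020) × 1.733 × 0.3605^(2/3) × 0.0011^(1/2) = 1.456 m³/s

1.46 m³/s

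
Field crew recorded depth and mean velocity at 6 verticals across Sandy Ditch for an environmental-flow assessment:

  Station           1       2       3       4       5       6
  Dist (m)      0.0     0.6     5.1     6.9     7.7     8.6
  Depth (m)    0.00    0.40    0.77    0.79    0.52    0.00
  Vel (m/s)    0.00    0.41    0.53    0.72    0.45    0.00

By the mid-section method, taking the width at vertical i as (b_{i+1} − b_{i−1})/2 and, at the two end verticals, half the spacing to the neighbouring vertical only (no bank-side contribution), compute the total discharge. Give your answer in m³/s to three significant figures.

2.64 m³/s

w_2 = (5.1 − 0.0)/2 = 2.55 m; q_2 = 0.41 × 0.40 × 2.55 = 0.4182 m³/s
w_3 = (6.9 − 0.6)/2 = 3.15 m; q_3 = 0.53 × 0.77 × 3.15 = 1.286 m³/s
w_4 = (7.7 − 5.1)/2 = 1.3 m; q_4 = 0.72 × 0.79 × 1.3 = 0.7394 m³/s
w_5 = (8.6 − 6.9)/2 = 0.85 m; q_5 = 0.45 × 0.52 × 0.85 = 0.1989 m³/s
Stations 1, 6 contribute zero (depth or velocity is 0).
Q = Σ qᵢ = 2.642 m³/s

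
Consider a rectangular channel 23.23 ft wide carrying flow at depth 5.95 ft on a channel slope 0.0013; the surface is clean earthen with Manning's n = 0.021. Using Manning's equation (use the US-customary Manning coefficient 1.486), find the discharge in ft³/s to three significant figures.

A = b·y = 23.23 × 5.95 = 138.2 ft²
P = b + 2y = 23.23 + 2×5.95 = 35.13 ft
R = A/P = 138.2/35.13 = 3.934 ft
Q = (1.486/n)·A·R^(2/3)·S^(1/2) = (1.486/0.021) × 138.2 × 3.934^(2/3) × 0.0013^(1/2) = 878.9 ft³/s

879 ft³/s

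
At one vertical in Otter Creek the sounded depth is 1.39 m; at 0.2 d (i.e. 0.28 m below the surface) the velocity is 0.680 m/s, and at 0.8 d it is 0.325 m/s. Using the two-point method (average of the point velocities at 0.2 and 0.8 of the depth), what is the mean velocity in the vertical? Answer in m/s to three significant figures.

v̄ = (0.680 + 0.325) / 2 = 0.5025 m/s

0.503 m/s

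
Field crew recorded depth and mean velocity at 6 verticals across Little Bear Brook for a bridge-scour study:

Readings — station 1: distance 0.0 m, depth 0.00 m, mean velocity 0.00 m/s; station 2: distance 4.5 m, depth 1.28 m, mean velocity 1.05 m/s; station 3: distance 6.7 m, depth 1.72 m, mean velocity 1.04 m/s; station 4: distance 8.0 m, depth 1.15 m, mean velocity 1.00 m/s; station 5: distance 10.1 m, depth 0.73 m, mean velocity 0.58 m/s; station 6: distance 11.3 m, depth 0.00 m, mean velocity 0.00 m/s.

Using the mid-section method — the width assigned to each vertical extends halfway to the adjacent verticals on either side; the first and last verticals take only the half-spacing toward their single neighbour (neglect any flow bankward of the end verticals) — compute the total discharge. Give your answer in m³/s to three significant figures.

w_2 = (6.7 − 0.0)/2 = 3.35 m; q_2 = 1.05 × 1.28 × 3.35 = 4.502 m³/s
w_3 = (8.0 − 4.5)/2 = 1.75 m; q_3 = 1.04 × 1.72 × 1.75 = 3.130 m³/s
w_4 = (10.1 − 6.7)/2 = 1.7 m; q_4 = 1.00 × 1.15 × 1.7 = 1.955 m³/s
w_5 = (11.3 − 8.0)/2 = 1.65 m; q_5 = 0.58 × 0.73 × 1.65 = 0.6986 m³/s
Stations 1, 6 contribute zero (depth or velocity is 0).
Q = Σ qᵢ = 10.29 m³/s

10.3 m³/s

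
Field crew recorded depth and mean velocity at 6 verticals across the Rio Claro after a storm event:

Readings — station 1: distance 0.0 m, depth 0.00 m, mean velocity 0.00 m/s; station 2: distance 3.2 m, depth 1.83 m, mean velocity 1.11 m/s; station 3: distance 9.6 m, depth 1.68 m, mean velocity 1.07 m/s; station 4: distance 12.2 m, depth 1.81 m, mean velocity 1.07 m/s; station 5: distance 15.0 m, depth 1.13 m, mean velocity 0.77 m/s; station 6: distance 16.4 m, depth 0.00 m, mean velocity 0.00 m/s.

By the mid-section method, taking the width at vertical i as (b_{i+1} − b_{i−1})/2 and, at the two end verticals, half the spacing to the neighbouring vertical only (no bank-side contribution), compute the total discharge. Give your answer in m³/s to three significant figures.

w_2 = (9.6 − 0.0)/2 = 4.8 m; q_2 = 1.11 × 1.83 × 4.8 = 9.750 m³/s
w_3 = (12.2 − 3.2)/2 = 4.5 m; q_3 = 1.07 × 1.68 × 4.5 = 8.089 m³/s
w_4 = (15.0 − 9.6)/2 = 2.7 m; q_4 = 1.07 × 1.81 × 2.7 = 5.229 m³/s
w_5 = (16.4 − 12.2)/2 = 2.1 m; q_5 = 0.77 × 1.13 × 2.1 = 1.827 m³/s
Stations 1, 6 contribute zero (depth or velocity is 0).
Q = Σ qᵢ = 24.90 m³/s

24.9 m³/s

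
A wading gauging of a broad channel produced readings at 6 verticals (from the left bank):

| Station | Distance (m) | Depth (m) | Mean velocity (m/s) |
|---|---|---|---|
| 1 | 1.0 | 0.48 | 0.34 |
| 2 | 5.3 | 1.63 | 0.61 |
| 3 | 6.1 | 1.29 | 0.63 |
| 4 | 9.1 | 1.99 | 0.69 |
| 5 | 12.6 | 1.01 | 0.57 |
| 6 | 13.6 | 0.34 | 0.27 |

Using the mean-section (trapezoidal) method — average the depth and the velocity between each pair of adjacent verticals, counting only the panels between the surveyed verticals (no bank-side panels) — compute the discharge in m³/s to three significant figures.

9.72 m³/s

Panel 1-2: Δb = 4.3 m, d̄ = (0.48+1.63)/2 = 1.055, v̄ = (0.34+0.61)/2 = 0.475 → q = 4.3×1.055×0.475 = 2.155 m³/s
Panel 2-3: Δb = 0.8 m, d̄ = (1.63+1.29)/2 = 1.46, v̄ = (0.61+0.63)/2 = 0.62 → q = 0.8×1.46×0.62 = 0.7242 m³/s
Panel 3-4: Δb = 3 m, d̄ = (1.29+1.99)/2 = 1.64, v̄ = (0.63+0.69)/2 = 0.66 → q = 3×1.64×0.66 = 3.247 m³/s
Panel 4-5: Δb = 3.5 m, d̄ = (1.99+1.01)/2 = 1.5, v̄ = (0.69+0.57)/2 = 0.63 → q = 3.5×1.5×0.63 = 3.308 m³/s
Panel 5-6: Δb = 1 m, d̄ = (1.01+0.34)/2 = 0.675, v̄ = (0.57+0.27)/2 = 0.42 → q = 1×0.675×0.42 = 0.2835 m³/s
Q = Σ q = 9.717 m³/s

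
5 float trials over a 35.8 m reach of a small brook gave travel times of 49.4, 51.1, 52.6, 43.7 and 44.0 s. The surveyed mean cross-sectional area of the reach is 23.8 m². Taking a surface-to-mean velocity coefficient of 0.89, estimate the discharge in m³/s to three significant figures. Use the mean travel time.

15.7 m³/s

t̄ = (49.4 + 51.1 + 52.6 + 43.7 + 44.0) / 5 = 48.16 s
v_surface = L / t̄ = 35.8 / 48.16 = 0.7434 m/s
v_mean = 0.89 × 0.7434 = 0.6616 m/s
Q = A × v_mean = 23.8 × 0.6616 = 15.75 m³/s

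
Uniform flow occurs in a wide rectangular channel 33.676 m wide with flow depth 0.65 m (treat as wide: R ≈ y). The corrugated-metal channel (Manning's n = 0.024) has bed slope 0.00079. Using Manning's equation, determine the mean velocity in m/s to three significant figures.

0.879 m/s

A = b·y = 33.676 × 0.65 = 21.89 m²
Wide channel: R ≈ y = 0.65 m
Q = (1/n)·A·R^(2/3)·S^(1/2) = (1/0.024) × 21.89 × 0.6500^(2/3) × 0.00079^(1/2) = 19.24 m³/s
V = Q/A = 19.24/21.89 = 0.8788 m/s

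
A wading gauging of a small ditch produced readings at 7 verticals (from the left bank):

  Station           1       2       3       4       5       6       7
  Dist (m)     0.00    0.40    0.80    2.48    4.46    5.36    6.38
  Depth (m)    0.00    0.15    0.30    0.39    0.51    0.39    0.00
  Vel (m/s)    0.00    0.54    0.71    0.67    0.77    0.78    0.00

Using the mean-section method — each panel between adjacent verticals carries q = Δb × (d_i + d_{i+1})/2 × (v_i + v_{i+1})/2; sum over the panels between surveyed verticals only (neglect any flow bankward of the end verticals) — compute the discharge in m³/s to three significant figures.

1.50 m³/s

Panel 1-2: Δb = 0.4 m, d̄ = (0.00+0.15)/2 = 0.075, v̄ = (0.00+0.54)/2 = 0.27 → q = 0.4×0.075×0.27 = 0.008100 m³/s
Panel 2-3: Δb = 0.4 m, d̄ = (0.15+0.30)/2 = 0.225, v̄ = (0.54+0.71)/2 = 0.625 → q = 0.4×0.225×0.625 = 0.05625 m³/s
Panel 3-4: Δb = 1.68 m, d̄ = (0.30+0.39)/2 = 0.345, v̄ = (0.71+0.67)/2 = 0.69 → q = 1.68×0.345×0.69 = 0.3999 m³/s
Panel 4-5: Δb = 1.98 m, d̄ = (0.39+0.51)/2 = 0.45, v̄ = (0.67+0.77)/2 = 0.72 → q = 1.98×0.45×0.72 = 0.6415 m³/s
Panel 5-6: Δb = 0.9 m, d̄ = (0.51+0.39)/2 = 0.45, v̄ = (0.77+0.78)/2 = 0.775 → q = 0.9×0.45×0.775 = 0.3139 m³/s
Panel 6-7: Δb = 1.02 m, d̄ = (0.39+0.00)/2 = 0.195, v̄ = (0.78+0.00)/2 = 0.39 → q = 1.02×0.195×0.39 = 0.07757 m³/s
Q = Σ q = 1.497 m³/s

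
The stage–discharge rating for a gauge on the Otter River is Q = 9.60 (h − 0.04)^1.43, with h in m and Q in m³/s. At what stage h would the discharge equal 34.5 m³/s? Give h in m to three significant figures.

h − h₀ = (Q/C)^(1/b) = (34.5/9.60)^(1/1.43) = 2.446 m
h = 0.04 + 2.446 = 2.486 m

2.49 m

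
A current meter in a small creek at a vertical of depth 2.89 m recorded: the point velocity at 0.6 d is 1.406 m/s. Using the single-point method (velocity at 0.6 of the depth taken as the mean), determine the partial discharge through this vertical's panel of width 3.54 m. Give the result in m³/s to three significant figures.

v̄ = v₀.₆ = 1.406 m/s
q = v̄ × d × w = 1.406 × 2.89 × 3.54 = 14.38 m³/s

14.4 m³/s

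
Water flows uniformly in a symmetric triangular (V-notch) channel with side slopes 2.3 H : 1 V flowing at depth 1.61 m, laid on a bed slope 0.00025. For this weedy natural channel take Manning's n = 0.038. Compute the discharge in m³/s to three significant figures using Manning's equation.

A = z·y² = 2.3×1.61² = 5.962 m²
P = 2y√(1+z²) = 2×1.61×√(1+2.3²) = 8.076 m
R = A/P = 5.962/8.076 = 0.7382 m
Q = (1/n)·A·R^(2/3)·S^(1/2) = (1/0.038) × 5.962 × 0.7382^(2/3) × 0.00025^(1/2) = 2.026 m³/s

2.03 m³/s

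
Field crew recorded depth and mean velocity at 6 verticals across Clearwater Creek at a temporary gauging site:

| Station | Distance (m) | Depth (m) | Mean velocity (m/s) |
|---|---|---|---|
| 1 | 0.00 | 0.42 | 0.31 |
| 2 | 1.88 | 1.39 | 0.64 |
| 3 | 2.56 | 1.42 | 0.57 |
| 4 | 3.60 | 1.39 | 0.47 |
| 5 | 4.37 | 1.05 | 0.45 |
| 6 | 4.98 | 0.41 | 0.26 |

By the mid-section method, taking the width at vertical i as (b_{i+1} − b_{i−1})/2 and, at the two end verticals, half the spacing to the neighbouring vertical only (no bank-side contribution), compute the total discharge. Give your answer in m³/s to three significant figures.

w_1 = (1.88 − 0.00)/2 = 0.94 m; q_1 = 0.31 × 0.42 × 0.94 = 0.1224 m³/s
w_2 = (2.56 − 0.00)/2 = 1.28 m; q_2 = 0.64 × 1.39 × 1.28 = 1.139 m³/s
w_3 = (3.60 − 1.88)/2 = 0.86 m; q_3 = 0.57 × 1.42 × 0.86 = 0.6961 m³/s
w_4 = (4.37 − 2.56)/2 = 0.905 m; q_4 = 0.47 × 1.39 × 0.905 = 0.5912 m³/s
w_5 = (4.98 − 3.60)/2 = 0.69 m; q_5 = 0.45 × 1.05 × 0.69 = 0.3260 m³/s
w_6 = (4.98 − 4.37)/2 = 0.305 m; q_6 = 0.26 × 0.41 × 0.305 = 0.03251 m³/s
Q = Σ qᵢ = 2.907 m³/s

2.91 m³/s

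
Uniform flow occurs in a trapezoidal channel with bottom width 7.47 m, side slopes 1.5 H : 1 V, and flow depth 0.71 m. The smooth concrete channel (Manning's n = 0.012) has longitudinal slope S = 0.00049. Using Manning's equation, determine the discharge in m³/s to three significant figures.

7.99 m³/s

A = (b + z·y)·y = (7.47 + 1.5×0.71)×0.71 = 6.060 m²
P = b + 2y√(1+z²) = 7.47 + 2×0.71×√(1+1.5²) = 10.03 m
R = A/P = 6.060/10.03 = 0.6042 m
Q = (1/n)·A·R^(2/3)·S^(1/2) = (1/0.012) × 6.060 × 0.6042^(2/3) × 0.00049^(1/2) = 7.989 m³/s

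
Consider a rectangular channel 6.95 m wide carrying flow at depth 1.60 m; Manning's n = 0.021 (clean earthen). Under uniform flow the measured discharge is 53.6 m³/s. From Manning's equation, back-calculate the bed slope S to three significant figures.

A = b·y = 6.95 × 1.60 = 11.12 m²
P = b + 2y = 6.95 + 2×1.60 = 10.15 m
R = A/P = 11.12/10.15 = 1.096 m
S = (Q·n / (1·A·R^(2/3)))² = (53.6×0.021 / (1×11.12×1.063))² = 0.009072

0.00907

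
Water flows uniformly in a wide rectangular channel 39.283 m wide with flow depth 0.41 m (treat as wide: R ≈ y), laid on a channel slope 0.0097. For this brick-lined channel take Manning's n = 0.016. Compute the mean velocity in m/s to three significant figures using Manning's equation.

3.40 m/s

A = b·y = 39.283 × 0.41 = 16.11 m²
Wide channel: R ≈ y = 0.41 m
Q = (1/n)·A·R^(2/3)·S^(1/2) = (1/0.016) × 16.11 × 0.4100^(2/3) × 0.0097^(1/2) = 54.72 m³/s
V = Q/A = 54.72/16.11 = 3.397 m/s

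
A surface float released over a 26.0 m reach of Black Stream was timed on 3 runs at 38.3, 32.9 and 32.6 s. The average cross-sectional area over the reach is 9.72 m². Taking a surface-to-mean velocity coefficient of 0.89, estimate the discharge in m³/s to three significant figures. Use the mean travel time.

t̄ = (38.3 + 32.9 + 32.6) / 3 = 34.6 s
v_surface = L / t̄ = 26.0 / 34.6 = 0.7514 m/s
v_mean = 0.89 × 0.7514 = 0.6688 m/s
Q = A × v_mean = 9.72 × 0.6688 = 6.501 m³/s

6.50 m³/s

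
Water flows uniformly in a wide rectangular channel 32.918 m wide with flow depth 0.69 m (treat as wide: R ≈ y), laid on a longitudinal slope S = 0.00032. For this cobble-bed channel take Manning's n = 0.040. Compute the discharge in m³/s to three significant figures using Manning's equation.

7.93 m³/s

A = b·y = 32.918 × 0.69 = 22.71 m²
Wide channel: R ≈ y = 0.69 m
Q = (1/n)·A·R^(2/3)·S^(1/2) = (1/0.040) × 22.71 × 0.6900^(2/3) × 0.00032^(1/2) = 7.932 m³/s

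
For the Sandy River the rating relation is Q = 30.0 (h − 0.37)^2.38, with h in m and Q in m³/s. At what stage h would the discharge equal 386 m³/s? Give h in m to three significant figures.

h − h₀ = (Q/C)^(1/b) = (386/30.0)^(1/2.38) = 2.925 m
h = 0.37 + 2.925 = 3.295 m

3.30 m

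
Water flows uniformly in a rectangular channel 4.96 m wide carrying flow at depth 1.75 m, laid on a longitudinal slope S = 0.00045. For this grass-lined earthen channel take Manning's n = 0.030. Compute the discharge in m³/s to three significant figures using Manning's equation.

6.24 m³/s

A = b·y = 4.96 × 1.75 = 8.680 m²
P = b + 2y = 4.96 + 2×1.75 = 8.460 m
R = A/P = 8.680/8.460 = 1.026 m
Q = (1/n)·A·R^(2/3)·S^(1/2) = (1/0.030) × 8.680 × 1.026^(2/3) × 0.00045^(1/2) = 6.244 m³/s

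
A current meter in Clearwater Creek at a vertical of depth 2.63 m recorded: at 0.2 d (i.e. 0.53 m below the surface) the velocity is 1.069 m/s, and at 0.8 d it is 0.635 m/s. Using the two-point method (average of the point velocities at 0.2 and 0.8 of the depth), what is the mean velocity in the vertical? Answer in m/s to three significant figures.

0.852 m/s

v̄ = (1.069 + 0.635) / 2 = 0.8520 m/s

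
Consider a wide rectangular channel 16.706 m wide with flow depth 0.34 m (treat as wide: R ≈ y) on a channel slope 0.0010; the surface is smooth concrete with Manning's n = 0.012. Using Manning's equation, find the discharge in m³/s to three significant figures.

A = b·y = 16.706 × 0.34 = 5.680 m²
Wide channel: R ≈ y = 0.34 m
Q = (1/n)·A·R^(2/3)·S^(1/2) = (1/0.012) × 5.680 × 0.3400^(2/3) × 0.0010^(1/2) = 7.292 m³/s

7.29 m³/s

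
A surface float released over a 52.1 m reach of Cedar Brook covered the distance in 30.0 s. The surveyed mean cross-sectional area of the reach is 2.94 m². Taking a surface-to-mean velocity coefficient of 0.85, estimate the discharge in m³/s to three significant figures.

4.34 m³/s

v_surface = L / t̄ = 52.1 / 30 = 1.737 m/s
v_mean = 0.85 × 1.737 = 1.476 m/s
Q = A × v_mean = 2.94 × 1.476 = 4.340 m³/s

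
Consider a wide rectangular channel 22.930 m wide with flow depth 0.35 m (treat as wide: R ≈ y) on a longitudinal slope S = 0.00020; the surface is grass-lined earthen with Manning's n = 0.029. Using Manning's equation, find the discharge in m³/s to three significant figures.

1.94 m³/s

A = b·y = 22.930 × 0.35 = 8.026 m²
Wide channel: R ≈ y = 0.35 m
Q = (1/n)·A·R^(2/3)·S^(1/2) = (1/0.029) × 8.026 × 0.3500^(2/3) × 0.00020^(1/2) = 1.944 m³/s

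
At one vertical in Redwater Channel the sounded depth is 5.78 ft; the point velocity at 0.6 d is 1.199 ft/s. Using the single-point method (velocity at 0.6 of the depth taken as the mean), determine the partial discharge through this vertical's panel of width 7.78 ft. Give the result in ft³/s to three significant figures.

v̄ = v₀.₆ = 1.199 ft/s
q = v̄ × d × w = 1.199 × 5.78 × 7.78 = 53.92 ft³/s

53.9 ft³/s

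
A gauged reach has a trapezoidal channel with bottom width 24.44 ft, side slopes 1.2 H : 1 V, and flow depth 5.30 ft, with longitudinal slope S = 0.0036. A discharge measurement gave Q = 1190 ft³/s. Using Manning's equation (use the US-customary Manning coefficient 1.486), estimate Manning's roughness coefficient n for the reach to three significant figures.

A = (b + z·y)·y = (24.44 + 1.2×5.30)×5.30 = 163.2 ft²
P = b + 2y√(1+z²) = 24.44 + 2×5.30×√(1+1.2²) = 41.00 ft
R = A/P = 163.2/41.00 = 3.982 ft
n = (1.486/Q)·A·R^(2/3)·S^(1/2) = (1.486/1190) × 163.2 × 2.512 × 0.06000 = 0.03073

0.0307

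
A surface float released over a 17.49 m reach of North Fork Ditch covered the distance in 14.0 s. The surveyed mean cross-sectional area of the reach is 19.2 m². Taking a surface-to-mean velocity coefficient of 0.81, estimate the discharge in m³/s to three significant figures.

v_surface = L / t̄ = 17.49 / 14 = 1.249 m/s
v_mean = 0.81 × 1.249 = 1.012 m/s
Q = A × v_mean = 19.2 × 1.012 = 19.43 m³/s

19.4 m³/s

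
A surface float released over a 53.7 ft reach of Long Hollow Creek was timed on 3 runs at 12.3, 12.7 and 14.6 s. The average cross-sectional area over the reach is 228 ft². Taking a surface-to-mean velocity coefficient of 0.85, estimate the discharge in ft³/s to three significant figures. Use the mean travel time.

788 ft³/s

t̄ = (12.3 + 12.7 + 14.6) / 3 = 13.2 s
v_surface = L / t̄ = 53.7 / 13.2 = 4.068 ft/s
v_mean = 0.85 × 4.068 = 3.458 ft/s
Q = A × v_mean = 228 × 3.458 = 788.4 ft³/s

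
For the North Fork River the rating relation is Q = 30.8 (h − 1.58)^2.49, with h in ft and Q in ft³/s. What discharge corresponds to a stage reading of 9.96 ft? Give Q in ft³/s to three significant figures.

6130 ft³/s

Q = 30.8 × (9.96 − 1.58)^2.49 = 30.8 × 8.38^2.49 = 6130 ft³/s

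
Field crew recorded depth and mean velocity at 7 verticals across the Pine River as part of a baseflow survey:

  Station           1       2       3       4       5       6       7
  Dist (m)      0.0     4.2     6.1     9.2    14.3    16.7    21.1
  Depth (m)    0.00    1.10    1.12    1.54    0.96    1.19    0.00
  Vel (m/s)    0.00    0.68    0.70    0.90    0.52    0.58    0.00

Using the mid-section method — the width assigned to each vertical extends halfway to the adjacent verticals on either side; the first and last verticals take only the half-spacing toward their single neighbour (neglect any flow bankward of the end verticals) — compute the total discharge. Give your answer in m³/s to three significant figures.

w_2 = (6.1 − 0.0)/2 = 3.05 m; q_2 = 0.68 × 1.10 × 3.05 = 2.281 m³/s
w_3 = (9.2 − 4.2)/2 = 2.5 m; q_3 = 0.70 × 1.12 × 2.5 = 1.960 m³/s
w_4 = (14.3 − 6.1)/2 = 4.1 m; q_4 = 0.90 × 1.54 × 4.1 = 5.683 m³/s
w_5 = (16.7 − 9.2)/2 = 3.75 m; q_5 = 0.52 × 0.96 × 3.75 = 1.872 m³/s
w_6 = (21.1 − 14.3)/2 = 3.4 m; q_6 = 0.58 × 1.19 × 3.4 = 2.347 m³/s
Stations 1, 7 contribute zero (depth or velocity is 0).
Q = Σ qᵢ = 14.14 m³/s

14.1 m³/s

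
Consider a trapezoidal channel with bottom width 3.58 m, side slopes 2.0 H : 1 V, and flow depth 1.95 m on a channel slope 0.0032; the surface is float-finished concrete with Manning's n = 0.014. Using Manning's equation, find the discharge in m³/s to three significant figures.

66.0 m³/s

A = (b + z·y)·y = (3.58 + 2.0×1.95)×1.95 = 14.59 m²
P = b + 2y√(1+z²) = 3.58 + 2×1.95×√(1+2.0²) = 12.30 m
R = A/P = 14.59/12.30 = 1.186 m
Q = (1/n)·A·R^(2/3)·S^(1/2) = (1/0.014) × 14.59 × 1.186^(2/3) × 0.0032^(1/2) = 66.03 m³/s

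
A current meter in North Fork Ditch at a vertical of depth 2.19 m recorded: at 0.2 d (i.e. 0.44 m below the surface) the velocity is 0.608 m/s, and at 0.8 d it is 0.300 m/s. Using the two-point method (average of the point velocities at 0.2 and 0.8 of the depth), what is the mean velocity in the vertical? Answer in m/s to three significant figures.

0.454 m/s

v̄ = (0.608 + 0.300) / 2 = 0.4540 m/s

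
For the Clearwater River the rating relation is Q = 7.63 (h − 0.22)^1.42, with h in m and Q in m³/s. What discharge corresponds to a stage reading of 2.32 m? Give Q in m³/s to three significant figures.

21.9 m³/s

Q = 7.63 × (2.32 − 0.22)^1.42 = 7.63 × 2.1^1.42 = 21.88 m³/s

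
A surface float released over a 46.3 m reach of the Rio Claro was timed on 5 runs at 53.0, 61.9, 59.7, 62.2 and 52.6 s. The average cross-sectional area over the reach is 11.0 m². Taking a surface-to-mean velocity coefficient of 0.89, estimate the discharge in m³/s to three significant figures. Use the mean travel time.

t̄ = (53.0 + 61.9 + 59.7 + 62.2 + 52.6) / 5 = 57.88 s
v_surface = L / t̄ = 46.3 / 57.88 = 0.7999 m/s
v_mean = 0.89 × 0.7999 = 0.7119 m/s
Q = A × v_mean = 11.0 × 0.7119 = 7.831 m³/s

7.83 m³/s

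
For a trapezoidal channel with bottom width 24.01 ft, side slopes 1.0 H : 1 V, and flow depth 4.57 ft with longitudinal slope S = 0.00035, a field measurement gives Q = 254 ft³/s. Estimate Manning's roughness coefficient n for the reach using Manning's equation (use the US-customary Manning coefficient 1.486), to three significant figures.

0.0332

A = (b + z·y)·y = (24.01 + 1.0×4.57)×4.57 = 130.6 ft²
P = b + 2y√(1+z²) = 24.01 + 2×4.57×√(1+1.0²) = 36.94 ft
R = A/P = 130.6/36.94 = 3.536 ft
n = (1.486/Q)·A·R^(2/3)·S^(1/2) = (1.486/254) × 130.6 × 2.321 × 0.01871 = 0.03318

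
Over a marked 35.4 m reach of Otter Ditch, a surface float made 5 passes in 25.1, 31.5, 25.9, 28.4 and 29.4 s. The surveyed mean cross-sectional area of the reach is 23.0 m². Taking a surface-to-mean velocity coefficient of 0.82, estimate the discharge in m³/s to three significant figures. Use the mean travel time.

23.8 m³/s

t̄ = (25.1 + 31.5 + 25.9 + 28.4 + 29.4) / 5 = 28.06 s
v_surface = L / t̄ = 35.4 / 28.06 = 1.262 m/s
v_mean = 0.82 × 1.262 = 1.034 m/s
Q = A × v_mean = 23.0 × 1.034 = 23.79 m³/s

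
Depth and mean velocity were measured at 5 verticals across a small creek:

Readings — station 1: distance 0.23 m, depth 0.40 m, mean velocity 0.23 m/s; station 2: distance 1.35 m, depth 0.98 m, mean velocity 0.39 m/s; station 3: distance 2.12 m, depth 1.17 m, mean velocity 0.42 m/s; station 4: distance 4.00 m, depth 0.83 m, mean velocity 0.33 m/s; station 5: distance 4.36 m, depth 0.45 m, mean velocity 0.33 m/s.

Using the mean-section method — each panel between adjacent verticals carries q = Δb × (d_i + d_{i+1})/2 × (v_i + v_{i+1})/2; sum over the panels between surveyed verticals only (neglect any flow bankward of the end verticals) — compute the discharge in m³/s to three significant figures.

Panel 1-2: Δb = 1.12 m, d̄ = (0.40+0.98)/2 = 0.69, v̄ = (0.23+0.39)/2 = 0.31 → q = 1.12×0.69×0.31 = 0.2396 m³/s
Panel 2-3: Δb = 0.77 m, d̄ = (0.98+1.17)/2 = 1.075, v̄ = (0.39+0.42)/2 = 0.405 → q = 0.77×1.075×0.405 = 0.3352 m³/s
Panel 3-4: Δb = 1.88 m, d̄ = (1.17+0.83)/2 = 1, v̄ = (0.42+0.33)/2 = 0.375 → q = 1.88×1×0.375 = 0.7050 m³/s
Panel 4-5: Δb = 0.36 m, d̄ = (0.83+0.45)/2 = 0.64, v̄ = (0.33+0.33)/2 = 0.33 → q = 0.36×0.64×0.33 = 0.07603 m³/s
Q = Σ q = 1.356 m³/s

1.36 m³/s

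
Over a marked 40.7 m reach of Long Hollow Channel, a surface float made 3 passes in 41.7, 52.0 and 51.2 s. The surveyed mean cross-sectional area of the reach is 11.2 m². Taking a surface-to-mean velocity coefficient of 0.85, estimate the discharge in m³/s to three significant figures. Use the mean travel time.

8.02 m³/s

t̄ = (41.7 + 52.0 + 51.2) / 3 = 48.3 s
v_surface = L / t̄ = 40.7 / 48.3 = 0.8427 m/s
v_mean = 0.85 × 0.8427 = 0.7163 m/s
Q = A × v_mean = 11.2 × 0.7163 = 8.022 m³/s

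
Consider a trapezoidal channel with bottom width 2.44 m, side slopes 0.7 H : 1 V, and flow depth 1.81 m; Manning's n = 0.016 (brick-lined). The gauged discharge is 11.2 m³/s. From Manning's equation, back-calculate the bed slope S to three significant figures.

A = (b + z·y)·y = (2.44 + 0.7×1.81)×1.81 = 6.710 m²
P = b + 2y√(1+z²) = 2.44 + 2×1.81×√(1+0.7²) = 6.859 m
R = A/P = 6.710/6.859 = 0.9783 m
S = (Q·n / (1·A·R^(2/3)))² = (11.2×0.016 / (1×6.710×0.9855))² = 0.0007345

0.000735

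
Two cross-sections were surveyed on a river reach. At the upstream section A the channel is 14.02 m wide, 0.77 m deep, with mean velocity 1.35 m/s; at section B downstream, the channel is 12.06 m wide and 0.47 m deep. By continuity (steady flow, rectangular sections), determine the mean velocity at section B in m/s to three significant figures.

2.57 m/s

Q = A₁V₁ = (14.02×0.77) × 1.35 = 14.57 m³/s
A₂ = 12.06 × 0.47 = 5.668 m²
V₂ = Q/A₂ = 14.57/5.668 = 2.571 m/s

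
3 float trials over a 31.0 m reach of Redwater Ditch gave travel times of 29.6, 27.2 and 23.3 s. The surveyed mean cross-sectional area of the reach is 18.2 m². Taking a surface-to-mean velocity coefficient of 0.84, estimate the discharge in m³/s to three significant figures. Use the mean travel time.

17.8 m³/s

t̄ = (29.6 + 27.2 + 23.3) / 3 = 26.7 s
v_surface = L / t̄ = 31.0 / 26.7 = 1.161 m/s
v_mean = 0.84 × 1.161 = 0.9753 m/s
Q = A × v_mean = 18.2 × 0.9753 = 17.75 m³/s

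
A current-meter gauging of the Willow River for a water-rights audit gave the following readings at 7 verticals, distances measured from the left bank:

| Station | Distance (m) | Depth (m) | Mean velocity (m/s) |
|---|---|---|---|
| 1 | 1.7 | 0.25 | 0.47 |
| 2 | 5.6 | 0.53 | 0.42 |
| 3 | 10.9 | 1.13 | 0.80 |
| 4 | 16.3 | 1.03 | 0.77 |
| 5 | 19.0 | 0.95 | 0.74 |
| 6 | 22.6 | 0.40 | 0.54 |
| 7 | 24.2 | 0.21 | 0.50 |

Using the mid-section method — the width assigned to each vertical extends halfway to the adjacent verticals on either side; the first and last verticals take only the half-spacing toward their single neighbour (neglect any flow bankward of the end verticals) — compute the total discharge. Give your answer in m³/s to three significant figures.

w_1 = (5.6 − 1.7)/2 = 1.95 m; q_1 = 0.47 × 0.25 × 1.95 = 0.2291 m³/s
w_2 = (10.9 − 1.7)/2 = 4.6 m; q_2 = 0.42 × 0.53 × 4.6 = 1.024 m³/s
w_3 = (16.3 − 5.6)/2 = 5.35 m; q_3 = 0.80 × 1.13 × 5.35 = 4.836 m³/s
w_4 = (19.0 − 10.9)/2 = 4.05 m; q_4 = 0.77 × 1.03 × 4.05 = 3.212 m³/s
w_5 = (22.6 − 16.3)/2 = 3.15 m; q_5 = 0.74 × 0.95 × 3.15 = 2.214 m³/s
w_6 = (24.2 − 19.0)/2 = 2.6 m; q_6 = 0.54 × 0.40 × 2.6 = 0.5616 m³/s
w_7 = (24.2 − 22.6)/2 = 0.8 m; q_7 = 0.50 × 0.21 × 0.8 = 0.08400 m³/s
Q = Σ qᵢ = 12.16 m³/s

12.2 m³/s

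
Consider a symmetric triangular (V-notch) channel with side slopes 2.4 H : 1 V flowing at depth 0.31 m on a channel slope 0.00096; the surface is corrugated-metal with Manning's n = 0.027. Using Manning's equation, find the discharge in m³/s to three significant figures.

A = z·y² = 2.4×0.31² = 0.2306 m²
P = 2y√(1+z²) = 2×0.31×√(1+2.4²) = 1.612 m
R = A/P = 0.2306/1.612 = 0.1431 m
Q = (1/n)·A·R^(2/3)·S^(1/2) = (1/0.027) × 0.2306 × 0.1431^(2/3) × 0.00096^(1/2) = 0.07240 m³/s

0.0724 m³/s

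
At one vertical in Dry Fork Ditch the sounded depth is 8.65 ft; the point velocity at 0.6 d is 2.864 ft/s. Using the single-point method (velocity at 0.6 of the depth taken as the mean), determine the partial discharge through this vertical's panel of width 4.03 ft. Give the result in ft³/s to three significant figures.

99.8 ft³/s

v̄ = v₀.₆ = 2.864 ft/s
q = v̄ × d × w = 2.864 × 8.65 × 4.03 = 99.84 ft³/s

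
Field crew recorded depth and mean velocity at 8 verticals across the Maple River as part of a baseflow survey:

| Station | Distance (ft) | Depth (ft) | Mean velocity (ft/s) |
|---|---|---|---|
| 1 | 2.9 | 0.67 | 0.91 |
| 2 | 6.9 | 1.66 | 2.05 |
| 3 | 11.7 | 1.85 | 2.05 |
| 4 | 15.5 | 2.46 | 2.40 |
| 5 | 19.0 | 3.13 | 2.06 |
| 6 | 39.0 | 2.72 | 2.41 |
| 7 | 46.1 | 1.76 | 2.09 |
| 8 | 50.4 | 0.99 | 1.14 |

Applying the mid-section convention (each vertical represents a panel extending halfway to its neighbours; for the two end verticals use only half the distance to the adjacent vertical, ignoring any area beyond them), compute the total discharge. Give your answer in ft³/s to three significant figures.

242 ft³/s

w_1 = (6.9 − 2.9)/2 = 2 ft; q_1 = 0.91 × 0.67 × 2 = 1.219 ft³/s
w_2 = (11.7 − 2.9)/2 = 4.4 ft; q_2 = 2.05 × 1.66 × 4.4 = 14.97 ft³/s
w_3 = (15.5 − 6.9)/2 = 4.3 ft; q_3 = 2.05 × 1.85 × 4.3 = 16.31 ft³/s
w_4 = (19.0 − 11.7)/2 = 3.65 ft; q_4 = 2.40 × 2.46 × 3.65 = 21.55 ft³/s
w_5 = (39.0 − 15.5)/2 = 11.75 ft; q_5 = 2.06 × 3.13 × 11.75 = 75.76 ft³/s
w_6 = (46.1 − 19.0)/2 = 13.55 ft; q_6 = 2.41 × 2.72 × 13.55 = 88.82 ft³/s
w_7 = (50.4 − 39.0)/2 = 5.7 ft; q_7 = 2.09 × 1.76 × 5.7 = 20.97 ft³/s
w_8 = (50.4 − 46.1)/2 = 2.15 ft; q_8 = 1.14 × 0.99 × 2.15 = 2.426 ft³/s
Q = Σ qᵢ = 242.0 ft³/s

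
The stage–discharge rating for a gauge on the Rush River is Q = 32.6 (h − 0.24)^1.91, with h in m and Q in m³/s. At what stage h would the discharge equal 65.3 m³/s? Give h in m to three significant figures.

h − h₀ = (Q/C)^(1/b) = (65.3/32.6)^(1/1.91) = 1.439 m
h = 0.24 + 1.439 = 1.679 m

1.68 m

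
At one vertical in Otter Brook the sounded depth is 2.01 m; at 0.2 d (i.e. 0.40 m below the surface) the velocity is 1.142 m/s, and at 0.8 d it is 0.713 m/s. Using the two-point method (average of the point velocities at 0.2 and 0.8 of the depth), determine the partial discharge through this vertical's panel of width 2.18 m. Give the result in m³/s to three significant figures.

v̄ = (1.142 + 0.713) / 2 = 0.9275 m/s
q = v̄ × d × w = 0.9275 × 2.01 × 2.18 = 4.064 m³/s

4.06 m³/s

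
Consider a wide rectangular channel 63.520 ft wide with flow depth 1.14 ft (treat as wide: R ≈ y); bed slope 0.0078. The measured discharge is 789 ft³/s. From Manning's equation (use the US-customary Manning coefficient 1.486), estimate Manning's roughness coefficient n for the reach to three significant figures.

A = b·y = 63.520 × 1.14 = 72.41 ft²
Wide channel: R ≈ y = 1.14 ft
n = (1.486/Q)·A·R^(2/3)·S^(1/2) = (1.486/789) × 72.41 × 1.091 × 0.08832 = 0.01314

0.0131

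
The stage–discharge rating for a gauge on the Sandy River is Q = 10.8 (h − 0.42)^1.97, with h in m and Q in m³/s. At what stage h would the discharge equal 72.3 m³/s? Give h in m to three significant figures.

3.05 m

h − h₀ = (Q/C)^(1/b) = (72.3/10.8)^(1/1.97) = 2.625 m
h = 0.42 + 2.625 = 3.045 m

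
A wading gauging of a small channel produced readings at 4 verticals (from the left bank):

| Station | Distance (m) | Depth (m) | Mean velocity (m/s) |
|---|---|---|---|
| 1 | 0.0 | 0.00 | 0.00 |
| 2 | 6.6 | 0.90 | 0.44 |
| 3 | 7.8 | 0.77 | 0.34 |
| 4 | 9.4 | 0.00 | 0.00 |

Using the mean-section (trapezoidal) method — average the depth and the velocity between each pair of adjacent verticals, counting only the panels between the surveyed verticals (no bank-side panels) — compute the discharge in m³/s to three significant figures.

1.15 m³/s

Panel 1-2: Δb = 6.6 m, d̄ = (0.00+0.90)/2 = 0.45, v̄ = (0.00+0.44)/2 = 0.22 → q = 6.6×0.45×0.22 = 0.6534 m³/s
Panel 2-3: Δb = 1.2 m, d̄ = (0.90+0.77)/2 = 0.835, v̄ = (0.44+0.34)/2 = 0.39 → q = 1.2×0.835×0.39 = 0.3908 m³/s
Panel 3-4: Δb = 1.6 m, d̄ = (0.77+0.00)/2 = 0.385, v̄ = (0.34+0.00)/2 = 0.17 → q = 1.6×0.385×0.17 = 0.1047 m³/s
Q = Σ q = 1.149 m³/s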